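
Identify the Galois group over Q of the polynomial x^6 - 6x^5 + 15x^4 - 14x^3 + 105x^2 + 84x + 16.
The polynomial f is an irreducible sextic over Q, so G = Gal(f/Q) is one of the 16 transitive subgroups 6T1, ..., 6T16 of S_6. The discriminant of f is -941328478973952, which is not a perfect square, so G is not contained in A_6. The transitive groups of degree 6 not contained in A_6 are: C_6 (6T1, order 6), S_3 (6T2, order 6), D_6 (6T3, order 12), C_3 x S_3 (6T5, order 18), A_4 x C_2 (6T6, order 24), S_4 (6T8, order 24), S_3 x S_3 (6T9, order 36), S_4 x C_2 (6T11, order 48), (S_3 x S_3) : C_2 (6T13, order 72), PGL(2,5) (6T14, order 120), S_6 (6T16, order 720). By Dedekind's theorem, for a prime p not dividing disc(f) the degrees of the irreducible factors of f mod p form the cycle type of an element of G. Factoring f modulo the 23 such primes p <= 103 (skipping 2, 3, 17, 67, which divide the discriminant), each new pattern first appears at: mod 5: f = (x^2 + 2x + 4)(x^2 + 3x + 4)(x^2 + 4x + 1), pattern 2+2+2; mod 7: f = (x^3 + 4x^2 + x + 6)(x^3 + 4x^2 + 5x + 5), pattern 3+3; mod 61: f = (x + 20)(x + 27)(x + 42)(x + 45)(x + 47)(x + 57), pattern 1+1+1+1+1+1. No other pattern occurs in this range, so the set of observed cycle types is {2+2+2, 3+3, 1+1+1+1+1+1}. The candidates containing elements of all these cycle types are C_6 (6T1) of order 6, S_3 (6T2) of order 6, D_6 (6T3) of order 12, C_3 x S_3 (6T5) of order 18, A_4 x C_2 (6T6) of order 24, S_4 (6T8) of order 24, S_3 x S_3 (6T9) of order 36, S_4 x C_2 (6T11) of order 48, (S_3 x S_3) : C_2 (6T13) of order 72, PGL(2,5) (6T14) of order 120, S_6 (6T16) of order 720; the others are excluded. The observed types are precisely the cycle types that occur in S_3 (6T2). Each of the other remaining candidates has further cycle types, and by the Chebotarev density theorem the matching factorization patterns would occur for a proportion of primes equal to their share of the group: C_6 (6T1) additionally contains elements of type 6 (2 of its 6 elements, about 33% of primes); D_6 (6T3) additionally contains elements of type 6, 2+2+1+1 (5 of its 12 elements, about 42% of primes); C_3 x S_3 (6T5) additionally contains elements of type 6, 3+1+1+1 (10 of its 18 elements, about 56% of primes); A_4 x C_2 (6T6) additionally contains elements of type 6, 2+2+1+1, 2+1+1+1+1 (14 of its 24 elements, about 58% of primes); S_4 (6T8) additionally contains elements of type 4+1+1, 2+2+1+1 (9 of its 24 elements, about 38% of primes); S_3 x S_3 (6T9) additionally contains elements of type 6, 3+1+1+1, 2+2+1+1 (25 of its 36 elements, about 69% of primes); S_4 x C_2 (6T11) additionally contains elements of type 6, 4+2, 4+1+1, 2+2+1+1, 2+1+1+1+1 (32 of its 48 elements, about 67% of primes); (S_3 x S_3) : C_2 (6T13) additionally contains elements of type 6, 4+2, 3+2+1, 3+1+1+1, 2+2+1+1, 2+1+1+1+1 (61 of its 72 elements, about 85% of primes); PGL(2,5) (6T14) additionally contains elements of type 6, 5+1, 4+1+1, 2+2+1+1 (89 of its 120 elements, about 74% of primes); S_6 (6T16) additionally contains elements of type 6, 5+1, 4+2, 4+1+1, 3+2+1, 3+1+1+1, 2+2+1+1, 2+1+1+1+1 (664 of its 720 elements, about 92% of primes). None of the 23 primes tested shows any such pattern (for each of these groups the chance of that is below 10^-4), which rules them out. Hence G = S_3 (6T2), of order 6.

S_3, S_3 acting on 6 points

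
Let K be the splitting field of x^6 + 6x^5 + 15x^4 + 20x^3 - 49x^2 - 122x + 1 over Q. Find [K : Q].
48

The degree of the splitting field over Q equals the order of the Galois group, so first determine the group. The polynomial f is an irreducible sextic over Q, so G = Gal(f/Q) is one of the 16 transitive subgroups 6T1, ..., 6T16 of S_6. The discriminant of f is -3603718079512576, which is not a perfect square, so G is not contained in A_6. The transitive groups of degree 6 not contained in A_6 are: C_6 (6T1, order 6), S_3 (6T2, order 6), D_6 (6T3, order 12), C_3 x S_3 (6T5, order 18), A_4 x C_2 (6T6, order 24), S_4 (6T8, order 24), S_3 x S_3 (6T9, order 36), S_4 x C_2 (6T11, order 48), (S_3 x S_3) : C_2 (6T13, order 72), PGL(2,5) (6T14, order 120), S_6 (6T16, order 720). By Dedekind's theorem, for a prime p not dividing disc(f) the degrees of the irreducible factors of f mod p form the cycle type of an element of G. Factoring f modulo the 67 such primes p <= 347 (skipping 2, 229, which divide the discriminant), each new pattern first appears at: mod 3: f = (x^6 + 2x^3 + 2x^2 + x + 1), pattern 6; mod 5: f = (x^3 + 2x^2 + 4x + 4)(x^3 + 4x^2 + 3x + 4), pattern 3+3; mod 7: f = (x + 4)(x + 5)(x^4 + 4x^3 + x^2 + x + 6), pattern 4+1+1; mod 13: f = (x^2 + 2x + 8)(x^4 + 4x^3 + 12x^2 + 3x + 5), pattern 4+2; mod 23: f = (x^2 + 2x + 3)(x^2 + 12x + 14)(x^2 + 15x + 17), pattern 2+2+2; mod 29: f = (x + 10)(x + 21)(x^2 + 27)(x^2 + 4x + 2), pattern 2+2+1+1; mod 193: f = (x + 6)(x + 13)(x + 89)(x + 106)(x + 182)(x + 189), pattern 1+1+1+1+1+1; mod 347: f = (x + 7)(x + 46)(x + 303)(x + 342)(x^2 + 2x + 327), pattern 2+1+1+1+1. No other pattern occurs in this range, so the set of observed cycle types is {6, 3+3, 4+1+1, 4+2, 2+2+2, 2+2+1+1, 1+1+1+1+1+1, 2+1+1+1+1}. The candidates containing elements of all these cycle types are S_4 x C_2 (6T11) of order 48, S_6 (6T16) of order 720; the others are excluded. The observed types are precisely the cycle types that occur in S_4 x C_2 (6T11). Each of the other remaining candidates has further cycle types, and by the Chebotarev density theorem the matching factorization patterns would occur for a proportion of primes equal to their share of the group: S_6 (6T16) additionally contains elements of type 5+1, 3+2+1, 3+1+1+1 (304 of its 720 elements, about 42% of primes). None of the 67 primes tested shows any such pattern (for each of these groups the chance of that is below 10^-4), which rules them out. Hence G = S_4 x C_2 (6T11), of order 48. The Galois group S_4 x C_2 (6T11) has order 48, so the splitting field has degree 48 over Q.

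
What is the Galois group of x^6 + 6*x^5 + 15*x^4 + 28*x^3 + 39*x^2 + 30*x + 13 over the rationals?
S_3 x S_3 (also written G36-)

The polynomial f is an irreducible sextic over Q, so G = Gal(f/Q) is one of the 16 transitive subgroups 6T1, ..., 6T16 of S_6. The discriminant of f is 1289945088, which is not a perfect square, so G is not contained in A_6. The transitive groups of degree 6 not contained in A_6 are: C_6 (6T1, order 6), S_3 (6T2, order 6), D_6 (6T3, order 12), C_3 x S_3 (6T5, order 18), A_4 x C_2 (6T6, order 24), S_4 (6T8, order 24), S_3 x S_3 (6T9, order 36), S_4 x C_2 (6T11, order 48), (S_3 x S_3) : C_2 (6T13, order 72), PGL(2,5) (6T14, order 120), S_6 (6T16, order 720). By Dedekind's theorem, for a prime p not dividing disc(f) the degrees of the irreducible factors of f mod p form the cycle type of an element of G. Factoring f modulo the 23 such primes p <= 97 (skipping 2, 3, which divide the discriminant), each new pattern first appears at: mod 5: f = (x^6 + x^5 + 3x^3 + 4x^2 + 3), pattern 6; mod 11: f = (x + 4)(x + 10)(x^2 + 4x + 7)(x^2 + 10x + 7), pattern 2+2+1+1; mod 13: f = (x)(x + 5)(x + 11)(x^3 + 3x^2 + 3x + 10), pattern 3+1+1+1; mod 31: f = (x^2 + 18x + 4)(x^2 + 20x + 4)(x^2 + 30x + 26), pattern 2+2+2; mod 97: f = (x^3 + 3x^2 + 3x + 25)(x^3 + 3x^2 + 3x + 82), pattern 3+3. No other pattern occurs in this range, so the set of observed cycle types is {6, 2+2+1+1, 3+1+1+1, 2+2+2, 3+3}. The candidates containing elements of all these cycle types are S_3 x S_3 (6T9) of order 36, (S_3 x S_3) : C_2 (6T13) of order 72, S_6 (6T16) of order 720; the others are excluded. The observed types are precisely the cycle types that occur in S_3 x S_3 (6T9) (apart from the identity). Each of the other remaining candidates has further cycle types, and by the Chebotarev density theorem the matching factorization patterns would occur for a proportion of primes equal to their share of the group: (S_3 x S_3) : C_2 (6T13) additionally contains elements of type 4+2, 3+2+1, 2+1+1+1+1 (36 of its 72 elements, about 50% of primes); S_6 (6T16) additionally contains elements of type 5+1, 4+2, 4+1+1, 3+2+1, 2+1+1+1+1 (459 of its 720 elements, about 64% of primes). None of the 23 primes tested shows any such pattern (for each of these groups the chance of that is below 10^-4), which rules them out. Hence G = S_3 x S_3 (6T9), of order 36.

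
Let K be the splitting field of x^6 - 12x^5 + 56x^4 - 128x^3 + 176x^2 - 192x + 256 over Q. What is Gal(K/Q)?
S_4 (order 24)

The polynomial f is an irreducible sextic over Q, so G = Gal(f/Q) is one of the 16 transitive subgroups 6T1, ..., 6T16 of S_6. The discriminant of f is -5497558138880000, which is not a perfect square, so G is not contained in A_6. The transitive groups of degree 6 not contained in A_6 are: C_6 (6T1, order 6), S_3 (6T2, order 6), D_6 (6T3, order 12), C_3 x S_3 (6T5, order 18), A_4 x C_2 (6T6, order 24), S_4 (6T8, order 24), S_3 x S_3 (6T9, order 36), S_4 x C_2 (6T11, order 48), (S_3 x S_3) : C_2 (6T13, order 72), PGL(2,5) (6T14, order 120), S_6 (6T16, order 720). By Dedekind's theorem, for a prime p not dividing disc(f) the degrees of the irreducible factors of f mod p form the cycle type of an element of G. Factoring f modulo the 22 such primes p <= 89 (skipping 2, 5, which divide the discriminant), each new pattern first appears at: mod 3: f = (x^3 + x^2 + 2x + 1)(x^3 + 2x^2 + x + 1), pattern 3+3; mod 7: f = (x^2 + x + 4)(x^2 + 3x + 5)(x^2 + 5x + 3), pattern 2+2+2; mod 13: f = (x + 3)(x + 6)(x^4 + 5x^3 + 6x^2 + x + 7), pattern 4+1+1; mod 43: f = (x + 17)(x + 22)(x^2 + 39x + 1)(x^2 + 39x + 20), pattern 2+2+1+1. No other pattern occurs in this range, so the set of observed cycle types is {3+3, 2+2+2, 4+1+1, 2+2+1+1}. The candidates containing elements of all these cycle types are S_4 (6T8) of order 24, S_4 x C_2 (6T11) of order 48, PGL(2,5) (6T14) of order 120, S_6 (6T16) of order 720; the others are excluded. The observed types are precisely the cycle types that occur in S_4 (6T8) (apart from the identity). Each of the other remaining candidates has further cycle types, and by the Chebotarev density theorem the matching factorization patterns would occur for a proportion of primes equal to their share of the group: S_4 x C_2 (6T11) additionally contains elements of type 6, 4+2, 2+1+1+1+1 (17 of its 48 elements, about 35% of primes); PGL(2,5) (6T14) additionally contains elements of type 6, 5+1 (44 of its 120 elements, about 37% of primes); S_6 (6T16) additionally contains elements of type 6, 5+1, 4+2, 3+2+1, 3+1+1+1, 2+1+1+1+1 (529 of its 720 elements, about 73% of primes). None of the 22 primes tested shows any such pattern (for each of these groups the chance of that is below 10^-4), which rules them out. Hence G = S_4 (6T8), of order 24.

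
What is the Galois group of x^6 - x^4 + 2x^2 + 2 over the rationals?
S_4, S_4(6c), the S_4-action on 6 points not in A_6

The polynomial f is an irreducible sextic over Q, so G = Gal(f/Q) is one of the 16 transitive subgroups 6T1, ..., 6T16 of S_6. The discriminant of f is -5120000, which is not a perfect square, so G is not contained in A_6. The transitive groups of degree 6 not contained in A_6 are: C_6 (6T1, order 6), S_3 (6T2, order 6), D_6 (6T3, order 12), C_3 x S_3 (6T5, order 18), A_4 x C_2 (6T6, order 24), S_4 (6T8, order 24), S_3 x S_3 (6T9, order 36), S_4 x C_2 (6T11, order 48), (S_3 x S_3) : C_2 (6T13, order 72), PGL(2,5) (6T14, order 120), S_6 (6T16, order 720). By Dedekind's theorem, for a prime p not dividing disc(f) the degrees of the irreducible factors of f mod p form the cycle type of an element of G. Factoring f modulo the 22 such primes p <= 89 (skipping 2, 5, which divide the discriminant), each new pattern first appears at: mod 3: f = (x^3 + x^2 + 2)(x^3 + 2x^2 + 1), pattern 3+3; mod 7: f = (x^2 + 2)(x^2 + x + 6)(x^2 + 6x + 6), pattern 2+2+2; mod 13: f = (x + 4)(x + 9)(x^4 + 2x^2 + 8), pattern 4+1+1; mod 43: f = (x + 12)(x + 31)(x^2 + 4)(x^2 + 10), pattern 2+2+1+1. No other pattern occurs in this range, so the set of observed cycle types is {3+3, 2+2+2, 4+1+1, 2+2+1+1}. The candidates containing elements of all these cycle types are S_4 (6T8) of order 24, S_4 x C_2 (6T11) of order 48, PGL(2,5) (6T14) of order 120, S_6 (6T16) of order 720; the others are excluded. The observed types are precisely the cycle types that occur in S_4 (6T8) (apart from the identity). Each of the other remaining candidates has further cycle types, and by the Chebotarev density theorem the matching factorization patterns would occur for a proportion of primes equal to their share of the group: S_4 x C_2 (6T11) additionally contains elements of type 6, 4+2, 2+1+1+1+1 (17 of its 48 elements, about 35% of primes); PGL(2,5) (6T14) additionally contains elements of type 6, 5+1 (44 of its 120 elements, about 37% of primes); S_6 (6T16) additionally contains elements of type 6, 5+1, 4+2, 3+2+1, 3+1+1+1, 2+1+1+1+1 (529 of its 720 elements, about 73% of primes). None of the 22 primes tested shows any such pattern (for each of these groups the chance of that is below 10^-4), which rules them out. Hence G = S_4 (6T8), of order 24.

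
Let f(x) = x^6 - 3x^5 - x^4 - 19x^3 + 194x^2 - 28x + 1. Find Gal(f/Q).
The polynomial f is an irreducible sextic over Q, so G = Gal(f/Q) is one of the 16 transitive subgroups 6T1, ..., 6T16 of S_6. The discriminant of f is 598116723780625 = 24456425^2, a perfect square, so G is contained in A_6. The transitive groups of degree 6 contained in A_6 are: A_4 (6T4, order 12), S_4 (6T7, order 24), (C_3 x C_3) : C_4 (6T10, order 36), PSL(2,5) (6T12, order 60), A_6 (6T15, order 360). By Dedekind's theorem, for a prime p not dividing disc(f) the degrees of the irreducible factors of f mod p form the cycle type of an element of G. Factoring f modulo the 21 such primes p <= 101 (skipping 5, 7, 29, 61, 79, which divide the discriminant), each new pattern first appears at: mod 2: f = (x^2 + x + 1)(x^4 + x + 1), pattern 4+2; mod 11: f = (x^3 + 3x^2 + 10x + 10)(x^3 + 5x^2 + 7x + 10), pattern 3+3; mod 19: f = (x + 12)(x + 14)(x^2 + 4)(x^2 + 9x + 11), pattern 2+2+1+1; mod 101: f = (x + 23)(x + 71)(x + 95)(x^3 + 10x^2 + 70x + 100), pattern 3+1+1+1. No other pattern occurs in this range, so the set of observed cycle types is {4+2, 3+3, 2+2+1+1, 3+1+1+1}. The candidates containing elements of all these cycle types are (C_3 x C_3) : C_4 (6T10) of order 36, A_6 (6T15) of order 360; the others are excluded. The observed types are precisely the cycle types that occur in (C_3 x C_3) : C_4 (6T10) (apart from the identity). Each of the other remaining candidates has further cycle types, and by the Chebotarev density theorem the matching factorization patterns would occur for a proportion of primes equal to their share of the group: A_6 (6T15) additionally contains elements of type 5+1 (144 of its 360 elements, about 40% of primes). None of the 21 primes tested shows any such pattern (for each of these groups the chance of that is below 10^-4), which rules them out. Hence G = (C_3 x C_3) : C_4 (6T10), of order 36.

(C_3 x C_3) : C_4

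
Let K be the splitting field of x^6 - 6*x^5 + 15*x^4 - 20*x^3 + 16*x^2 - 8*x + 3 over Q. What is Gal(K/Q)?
S_4 x C_2 (also written S4xC2)

The polynomial f is an irreducible sextic over Q, so G = Gal(f/Q) is one of the 16 transitive subgroups 6T1, ..., 6T16 of S_6. The discriminant of f is -61504, which is not a perfect square, so G is not contained in A_6. The transitive groups of degree 6 not contained in A_6 are: C_6 (6T1, order 6), S_3 (6T2, order 6), D_6 (6T3, order 12), C_3 x S_3 (6T5, order 18), A_4 x C_2 (6T6, order 24), S_4 (6T8, order 24), S_3 x S_3 (6T9, order 36), S_4 x C_2 (6T11, order 48), (S_3 x S_3) : C_2 (6T13, order 72), PGL(2,5) (6T14, order 120), S_6 (6T16, order 720). By Dedekind's theorem, for a prime p not dividing disc(f) the degrees of the irreducible factors of f mod p form the cycle type of an element of G. Factoring f modulo the 17 such primes p <= 67 (skipping 2, 31, which divide the discriminant), each new pattern first appears at: mod 3: f = (x)(x + 1)(x^4 + 2x^3 + x^2 + 1), pattern 4+1+1; mod 5: f = (x^3 + 4x + 3)(x^3 + 4x^2 + x + 1), pattern 3+3; mod 7: f = (x^6 + x^5 + x^4 + x^3 + 2x^2 + 6x + 3), pattern 6; mod 11: f = (x^2 + 8x + 9)(x^2 + 9x + 10)(x^2 + 10x + 7), pattern 2+2+2; mod 13: f = (x^2 + 11x + 7)(x^4 + 9x^3 + 8x + 6), pattern 4+2; mod 37: f = (x + 4)(x + 31)(x^2 + 7x + 8)(x^2 + 26x + 26), pattern 2+2+1+1; mod 47: f = (x + 4)(x + 8)(x + 37)(x + 41)(x^2 + 45x + 13), pattern 2+1+1+1+1. No other pattern occurs in this range, so the set of observed cycle types is {4+1+1, 3+3, 6, 2+2+2, 4+2, 2+2+1+1, 2+1+1+1+1}. The candidates containing elements of all these cycle types are S_4 x C_2 (6T11) of order 48, S_6 (6T16) of order 720; the others are excluded. The observed types are precisely the cycle types that occur in S_4 x C_2 (6T11) (apart from the identity). Each of the other remaining candidates has further cycle types, and by the Chebotarev density theorem the matching factorization patterns would occur for a proportion of primes equal to their share of the group: S_6 (6T16) additionally contains elements of type 5+1, 3+2+1, 3+1+1+1 (304 of its 720 elements, about 42% of primes). None of the 17 primes tested shows any such pattern (for each of these groups the chance of that is below 10^-4), which rules them out. Hence G = S_4 x C_2 (6T11), of order 48.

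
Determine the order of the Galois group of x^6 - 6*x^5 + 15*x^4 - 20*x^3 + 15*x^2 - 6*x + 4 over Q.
6

The degree of the splitting field over Q equals the order of the Galois group, so first determine the group. The polynomial f is an irreducible sextic over Q, so G = Gal(f/Q) is one of the 16 transitive subgroups 6T1, ..., 6T16 of S_6. The discriminant of f is -11337408, which is not a perfect square, so G is not contained in A_6. The transitive groups of degree 6 not contained in A_6 are: C_6 (6T1, order 6), S_3 (6T2, order 6), D_6 (6T3, order 12), C_3 x S_3 (6T5, order 18), A_4 x C_2 (6T6, order 24), S_4 (6T8, order 24), S_3 x S_3 (6T9, order 36), S_4 x C_2 (6T11, order 48), (S_3 x S_3) : C_2 (6T13, order 72), PGL(2,5) (6T14, order 120), S_6 (6T16, order 720). By Dedekind's theorem, for a prime p not dividing disc(f) the degrees of the irreducible factors of f mod p form the cycle type of an element of G. Factoring f modulo the 23 such primes p <= 97 (skipping 2, 3, which divide the discriminant), each new pattern first appears at: mod 5: f = (x^2 + 2x + 4)(x^2 + 3x + 3)(x^2 + 4x + 2), pattern 2+2+2; mod 7: f = (x^3 + 4x^2 + 3x + 1)(x^3 + 4x^2 + 3x + 4), pattern 3+3; mod 61: f = (x + 2)(x + 18)(x + 21)(x + 38)(x + 41)(x + 57), pattern 1+1+1+1+1+1. No other pattern occurs in this range, so the set of observed cycle types is {2+2+2, 3+3, 1+1+1+1+1+1}. The candidates containing elements of all these cycle types are C_6 (6T1) of order 6, S_3 (6T2) of order 6, D_6 (6T3) of order 12, C_3 x S_3 (6T5) of order 18, A_4 x C_2 (6T6) of order 24, S_4 (6T8) of order 24, S_3 x S_3 (6T9) of order 36, S_4 x C_2 (6T11) of order 48, (S_3 x S_3) : C_2 (6T13) of order 72, PGL(2,5) (6T14) of order 120, S_6 (6T16) of order 720; the others are excluded. The observed types are precisely the cycle types that occur in S_3 (6T2). Each of the other remaining candidates has further cycle types, and by the Chebotarev density theorem the matching factorization patterns would occur for a proportion of primes equal to their share of the group: C_6 (6T1) additionally contains elements of type 6 (2 of its 6 elements, about 33% of primes); D_6 (6T3) additionally contains elements of type 6, 2+2+1+1 (5 of its 12 elements, about 42% of primes); C_3 x S_3 (6T5) additionally contains elements of type 6, 3+1+1+1 (10 of its 18 elements, about 56% of primes); A_4 x C_2 (6T6) additionally contains elements of type 6, 2+2+1+1, 2+1+1+1+1 (14 of its 24 elements, about 58% of primes); S_4 (6T8) additionally contains elements of type 4+1+1, 2+2+1+1 (9 of its 24 elements, about 38% of primes); S_3 x S_3 (6T9) additionally contains elements of type 6, 3+1+1+1, 2+2+1+1 (25 of its 36 elements, about 69% of primes); S_4 x C_2 (6T11) additionally contains elements of type 6, 4+2, 4+1+1, 2+2+1+1, 2+1+1+1+1 (32 of its 48 elements, about 67% of primes); (S_3 x S_3) : C_2 (6T13) additionally contains elements of type 6, 4+2, 3+2+1, 3+1+1+1, 2+2+1+1, 2+1+1+1+1 (61 of its 72 elements, about 85% of primes); PGL(2,5) (6T14) additionally contains elements of type 6, 5+1, 4+1+1, 2+2+1+1 (89 of its 120 elements, about 74% of primes); S_6 (6T16) additionally contains elements of type 6, 5+1, 4+2, 4+1+1, 3+2+1, 3+1+1+1, 2+2+1+1, 2+1+1+1+1 (664 of its 720 elements, about 92% of primes). None of the 23 primes tested shows any such pattern (for each of these groups the chance of that is below 10^-4), which rules them out. Hence G = S_3 (6T2), of order 6. The Galois group S_3 (6T2) has order 6, so the splitting field has degree 6 over Q.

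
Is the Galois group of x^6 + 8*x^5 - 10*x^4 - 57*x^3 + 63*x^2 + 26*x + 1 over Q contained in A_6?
Yes

The polynomial is irreducible of degree 6 over Q. Its discriminant is 3646117689361 = 1909481^2, a perfect square. A Galois group lies in the alternating group exactly when the discriminant is a square in Q, so the Galois group (PSL(2,5)) is contained in A_6.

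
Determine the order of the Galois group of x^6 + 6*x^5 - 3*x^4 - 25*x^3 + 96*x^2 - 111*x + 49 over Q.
18

The degree of the splitting field over Q equals the order of the Galois group, so first determine the group. The polynomial f is an irreducible sextic over Q, so G = Gal(f/Q) is one of the 16 transitive subgroups 6T1, ..., 6T16 of S_6. The discriminant of f is -152796047606667, which is not a perfect square, so G is not contained in A_6. The transitive groups of degree 6 not contained in A_6 are: C_6 (6T1, order 6), S_3 (6T2, order 6), D_6 (6T3, order 12), C_3 x S_3 (6T5, order 18), A_4 x C_2 (6T6, order 24), S_4 (6T8, order 24), S_3 x S_3 (6T9, order 36), S_4 x C_2 (6T11, order 48), (S_3 x S_3) : C_2 (6T13, order 72), PGL(2,5) (6T14, order 120), S_6 (6T16, order 720). By Dedekind's theorem, for a prime p not dividing disc(f) the degrees of the irreducible factors of f mod p form the cycle type of an element of G. Factoring f modulo the 33 such primes p <= 149 (skipping 3, 43, which divide the discriminant), each new pattern first appears at: mod 2: f = (x^6 + x^4 + x^3 + x + 1), pattern 6; mod 7: f = (x)(x + 1)(x + 2)(x^3 + 3x^2 + 4), pattern 3+1+1+1; mod 17: f = (x^2 + 4x + 15)(x^2 + 6x + 16)(x^2 + 13x + 16), pattern 2+2+2; mod 19: f = (x^3 + 3x^2 + x + 6)(x^3 + 3x^2 + 6x + 5), pattern 3+3; mod 73: f = (x + 3)(x + 24)(x + 35)(x + 38)(x + 54)(x + 71), pattern 1+1+1+1+1+1. No other pattern occurs in this range, so the set of observed cycle types is {6, 3+1+1+1, 2+2+2, 3+3, 1+1+1+1+1+1}. The candidates containing elements of all these cycle types are C_3 x S_3 (6T5) of order 18, S_3 x S_3 (6T9) of order 36, (S_3 x S_3) : C_2 (6T13) of order 72, S_6 (6T16) of order 720; the others are excluded. The observed types are precisely the cycle types that occur in C_3 x S_3 (6T5). Each of the other remaining candidates has further cycle types, and by the Chebotarev density theorem the matching factorization patterns would occur for a proportion of primes equal to their share of the group: S_3 x S_3 (6T9) additionally contains elements of type 2+2+1+1 (9 of its 36 elements, about 25% of primes); (S_3 x S_3) : C_2 (6T13) additionally contains elements of type 4+2, 3+2+1, 2+2+1+1, 2+1+1+1+1 (45 of its 72 elements, about 62% of primes); S_6 (6T16) additionally contains elements of type 5+1, 4+2, 4+1+1, 3+2+1, 2+2+1+1, 2+1+1+1+1 (504 of its 720 elements, about 70% of primes). None of the 33 primes tested shows any such pattern (for each of these groups the chance of that is below 10^-4), which rules them out. Hence G = C_3 x S_3 (6T5), of order 18. The Galois group C_3 x S_3 (6T5) has order 18, so the splitting field has degree 18 over Q.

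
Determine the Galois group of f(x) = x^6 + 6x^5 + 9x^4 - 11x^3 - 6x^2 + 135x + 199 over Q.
C_6 (order 6)

The polynomial f is an irreducible sextic over Q, so G = Gal(f/Q) is one of the 16 transitive subgroups 6T1, ..., 6T16 of S_6. The discriminant of f is -16829675182323, which is not a perfect square, so G is not contained in A_6. The transitive groups of degree 6 not contained in A_6 are: C_6 (6T1, order 6), S_3 (6T2, order 6), D_6 (6T3, order 12), C_3 x S_3 (6T5, order 18), A_4 x C_2 (6T6, order 24), S_4 (6T8, order 24), S_3 x S_3 (6T9, order 36), S_4 x C_2 (6T11, order 48), (S_3 x S_3) : C_2 (6T13, order 72), PGL(2,5) (6T14, order 120), S_6 (6T16, order 720). By Dedekind's theorem, for a prime p not dividing disc(f) the degrees of the irreducible factors of f mod p form the cycle type of an element of G. Factoring f modulo the 37 such primes p <= 167 (skipping 3, 19, which divide the discriminant), each new pattern first appears at: mod 2: f = (x^6 + x^4 + x^3 + x + 1), pattern 6; mod 7: f = (x^3 + 3x^2 + x + 4)(x^3 + 3x^2 + 6x + 6), pattern 3+3; mod 17: f = (x^2 + 3x + 10)(x^2 + 6x + 16)(x^2 + 14x + 9), pattern 2+2+2; mod 37: f = (x + 3)(x + 12)(x + 14)(x + 23)(x + 29)(x + 36), pattern 1+1+1+1+1+1. No other pattern occurs in this range, so the set of observed cycle types is {6, 3+3, 2+2+2, 1+1+1+1+1+1}. The candidates containing elements of all these cycle types are C_6 (6T1) of order 6, D_6 (6T3) of order 12, C_3 x S_3 (6T5) of order 18, A_4 x C_2 (6T6) of order 24, S_3 x S_3 (6T9) of order 36, S_4 x C_2 (6T11) of order 48, (S_3 x S_3) : C_2 (6T13) of order 72, PGL(2,5) (6T14) of order 120, S_6 (6T16) of order 720; the others are excluded. The observed types are precisely the cycle types that occur in C_6 (6T1). Each of the other remaining candidates has further cycle types, and by the Chebotarev density theorem the matching factorization patterns would occur for a proportion of primes equal to their share of the group: D_6 (6T3) additionally contains elements of type 2+2+1+1 (3 of its 12 elements, about 25% of primes); C_3 x S_3 (6T5) additionally contains elements of type 3+1+1+1 (4 of its 18 elements, about 22% of primes); A_4 x C_2 (6T6) additionally contains elements of type 2+2+1+1, 2+1+1+1+1 (6 of its 24 elements, about 25% of primes); S_3 x S_3 (6T9) additionally contains elements of type 3+1+1+1, 2+2+1+1 (13 of its 36 elements, about 36% of primes); S_4 x C_2 (6T11) additionally contains elements of type 4+2, 4+1+1, 2+2+1+1, 2+1+1+1+1 (24 of its 48 elements, about 50% of primes); (S_3 x S_3) : C_2 (6T13) additionally contains elements of type 4+2, 3+2+1, 3+1+1+1, 2+2+1+1, 2+1+1+1+1 (49 of its 72 elements, about 68% of primes); PGL(2,5) (6T14) additionally contains elements of type 5+1, 4+1+1, 2+2+1+1 (69 of its 120 elements, about 58% of primes); S_6 (6T16) additionally contains elements of type 5+1, 4+2, 4+1+1, 3+2+1, 3+1+1+1, 2+2+1+1, 2+1+1+1+1 (544 of its 720 elements, about 76% of primes). None of the 37 primes tested shows any such pattern (for each of these groups the chance of that is below 10^-4), which rules them out. Hence G = C_6 (6T1), of order 6.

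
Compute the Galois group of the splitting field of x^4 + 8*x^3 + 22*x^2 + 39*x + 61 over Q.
The polynomial is an irreducible quartic over Q and its discriminant is -283, which is not a perfect square, so the Galois group is not contained in A_4. The resolvent cubic y^3 - 22*y^2 + 68*y - 57 is irreducible over Q. An irreducible resolvent with non-square discriminant gives S_4.

S_4 (order 24)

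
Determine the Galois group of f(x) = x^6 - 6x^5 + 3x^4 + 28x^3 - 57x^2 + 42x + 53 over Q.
The polynomial f is an irreducible sextic over Q, so G = Gal(f/Q) is one of the 16 transitive subgroups 6T1, ..., 6T16 of S_6. The discriminant of f is -450868486864896, which is not a perfect square, so G is not contained in A_6. The transitive groups of degree 6 not contained in A_6 are: C_6 (6T1, order 6), S_3 (6T2, order 6), D_6 (6T3, order 12), C_3 x S_3 (6T5, order 18), A_4 x C_2 (6T6, order 24), S_4 (6T8, order 24), S_3 x S_3 (6T9, order 36), S_4 x C_2 (6T11, order 48), (S_3 x S_3) : C_2 (6T13, order 72), PGL(2,5) (6T14, order 120), S_6 (6T16, order 720). By Dedekind's theorem, for a prime p not dividing disc(f) the degrees of the irreducible factors of f mod p form the cycle type of an element of G. Factoring f modulo the 33 such primes p <= 149 (skipping 2, 3, which divide the discriminant), each new pattern first appears at: mod 5: f = (x^3 + 3x + 2)(x^3 + 4x^2 + 4), pattern 3+3; mod 7: f = (x^6 + x^5 + 3x^4 + 6x^2 + 4), pattern 6; mod 17: f = (x + 3)(x + 12)(x^2 + 15x + 8)(x^2 + 15x + 15), pattern 2+2+1+1; mod 19: f = (x + 4)(x + 6)(x + 11)(x + 13)(x^2 + 17x + 6), pattern 2+1+1+1+1; mod 71: f = (x^2 + 69x + 4)(x^2 + 69x + 19)(x^2 + 69x + 39), pattern 2+2+2. No other pattern occurs in this range, so the set of observed cycle types is {3+3, 6, 2+2+1+1, 2+1+1+1+1, 2+2+2}. The candidates containing elements of all these cycle types are A_4 x C_2 (6T6) of order 24, S_4 x C_2 (6T11) of order 48, (S_3 x S_3) : C_2 (6T13) of order 72, S_6 (6T16) of order 720; the others are excluded. The observed types are precisely the cycle types that occur in A_4 x C_2 (6T6) (apart from the identity). Each of the other remaining candidates has further cycle types, and by the Chebotarev density theorem the matching factorization patterns would occur for a proportion of primes equal to their share of the group: S_4 x C_2 (6T11) additionally contains elements of type 4+2, 4+1+1 (12 of its 48 elements, about 25% of primes); (S_3 x S_3) : C_2 (6T13) additionally contains elements of type 4+2, 3+2+1, 3+1+1+1 (34 of its 72 elements, about 47% of primes); S_6 (6T16) additionally contains elements of type 5+1, 4+2, 4+1+1, 3+2+1, 3+1+1+1 (484 of its 720 elements, about 67% of primes). None of the 33 primes tested shows any such pattern (for each of these groups the chance of that is below 10^-4), which rules them out. Hence G = A_4 x C_2 (6T6), of order 24.

A_4 x C_2 (also written A4xC2)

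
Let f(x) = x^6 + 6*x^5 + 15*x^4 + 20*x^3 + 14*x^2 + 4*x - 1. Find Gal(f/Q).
S_4

The polynomial f is an irreducible sextic over Q, so G = Gal(f/Q) is one of the 16 transitive subgroups 6T1, ..., 6T16 of S_6. The discriminant of f is 33856 = 184^2, a perfect square, so G is contained in A_6. The transitive groups of degree 6 contained in A_6 are: A_4 (6T4, order 12), S_4 (6T7, order 24), (C_3 x C_3) : C_4 (6T10, order 36), PSL(2,5) (6T12, order 60), A_6 (6T15, order 360). By Dedekind's theorem, for a prime p not dividing disc(f) the degrees of the irreducible factors of f mod p form the cycle type of an element of G. Factoring f modulo the 79 such primes p <= 419 (skipping 2, 23, which divide the discriminant), each new pattern first appears at: mod 3: f = (x^3 + x^2 + x + 2)(x^3 + 2x^2 + 1), pattern 3+3; mod 5: f = (x^2 + 2x + 4)(x^4 + 4x^3 + 3x^2 + 3x + 1), pattern 4+2; mod 19: f = (x + 6)(x + 15)(x^2 + 11x + 6)(x^2 + 12x + 7), pattern 2+2+1+1; mod 223: f = (x + 17)(x + 58)(x + 79)(x + 146)(x + 167)(x + 208), pattern 1+1+1+1+1+1. No other pattern occurs in this range, so the set of observed cycle types is {3+3, 4+2, 2+2+1+1, 1+1+1+1+1+1}. The candidates containing elements of all these cycle types are S_4 (6T7) of order 24, (C_3 x C_3) : C_4 (6T10) of order 36, A_6 (6T15) of order 360; the others are excluded. The observed types are precisely the cycle types that occur in S_4 (6T7). Each of the other remaining candidates has further cycle types, and by the Chebotarev density theorem the matching factorization patterns would occur for a proportion of primes equal to their share of the group: (C_3 x C_3) : C_4 (6T10) additionally contains elements of type 3+1+1+1 (4 of its 36 elements, about 11% of primes); A_6 (6T15) additionally contains elements of type 5+1, 3+1+1+1 (184 of its 360 elements, about 51% of primes). None of the 79 primes tested shows any such pattern (for each of these groups the chance of that is below 10^-4), which rules them out. Hence G = S_4 (6T7), of order 24.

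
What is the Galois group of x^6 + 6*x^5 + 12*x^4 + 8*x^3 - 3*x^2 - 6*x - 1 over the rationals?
A_4 x C_2

The polynomial f is an irreducible sextic over Q, so G = Gal(f/Q) is one of the 16 transitive subgroups 6T1, ..., 6T16 of S_6. The discriminant of f is -419904, which is not a perfect square, so G is not contained in A_6. The transitive groups of degree 6 not contained in A_6 are: C_6 (6T1, order 6), S_3 (6T2, order 6), D_6 (6T3, order 12), C_3 x S_3 (6T5, order 18), A_4 x C_2 (6T6, order 24), S_4 (6T8, order 24), S_3 x S_3 (6T9, order 36), S_4 x C_2 (6T11, order 48), (S_3 x S_3) : C_2 (6T13, order 72), PGL(2,5) (6T14, order 120), S_6 (6T16, order 720). By Dedekind's theorem, for a prime p not dividing disc(f) the degrees of the irreducible factors of f mod p form the cycle type of an element of G. Factoring f modulo the 33 such primes p <= 149 (skipping 2, 3, which divide the discriminant), each new pattern first appears at: mod 5: f = (x^3 + 2x^2 + 1)(x^3 + 4x^2 + 4x + 4), pattern 3+3; mod 7: f = (x^6 + 6x^5 + 5x^4 + x^3 + 4x^2 + x + 6), pattern 6; mod 17: f = (x + 3)(x + 16)(x^2 + 2x + 7)(x^2 + 2x + 13), pattern 2+2+1+1; mod 19: f = (x + 7)(x + 8)(x + 13)(x + 14)(x^2 + 2x + 7), pattern 2+1+1+1+1; mod 71: f = (x^2 + 2x + 41)(x^2 + 2x + 46)(x^2 + 2x + 55), pattern 2+2+2. No other pattern occurs in this range, so the set of observed cycle types is {3+3, 6, 2+2+1+1, 2+1+1+1+1, 2+2+2}. The candidates containing elements of all these cycle types are A_4 x C_2 (6T6) of order 24, S_4 x C_2 (6T11) of order 48, (S_3 x S_3) : C_2 (6T13) of order 72, S_6 (6T16) of order 720; the others are excluded. The observed types are precisely the cycle types that occur in A_4 x C_2 (6T6) (apart from the identity). Each of the other remaining candidates has further cycle types, and by the Chebotarev density theorem the matching factorization patterns would occur for a proportion of primes equal to their share of the group: S_4 x C_2 (6T11) additionally contains elements of type 4+2, 4+1+1 (12 of its 48 elements, about 25% of primes); (S_3 x S_3) : C_2 (6T13) additionally contains elements of type 4+2, 3+2+1, 3+1+1+1 (34 of its 72 elements, about 47% of primes); S_6 (6T16) additionally contains elements of type 5+1, 4+2, 4+1+1, 3+2+1, 3+1+1+1 (484 of its 720 elements, about 67% of primes). None of the 33 primes tested shows any such pattern (for each of these groups the chance of that is below 10^-4), which rules them out. Hence G = A_4 x C_2 (6T6), of order 24.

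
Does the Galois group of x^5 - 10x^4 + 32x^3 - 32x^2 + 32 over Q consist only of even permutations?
No

The polynomial is irreducible of degree 5 over Q. Its discriminant is 3008364544, which is not a perfect square. A Galois group lies in the alternating group exactly when the discriminant is a square in Q, so the Galois group (S_5) is not contained in A_5.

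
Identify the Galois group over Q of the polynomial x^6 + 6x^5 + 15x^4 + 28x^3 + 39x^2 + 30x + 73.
C_6

The polynomial f is an irreducible sextic over Q, so G = Gal(f/Q) is one of the 16 transitive subgroups 6T1, ..., 6T16 of S_6. The discriminant of f is -21134460321792, which is not a perfect square, so G is not contained in A_6. The transitive groups of degree 6 not contained in A_6 are: C_6 (6T1, order 6), S_3 (6T2, order 6), D_6 (6T3, order 12), C_3 x S_3 (6T5, order 18), A_4 x C_2 (6T6, order 24), S_4 (6T8, order 24), S_3 x S_3 (6T9, order 36), S_4 x C_2 (6T11, order 48), (S_3 x S_3) : C_2 (6T13, order 72), PGL(2,5) (6T14, order 120), S_6 (6T16, order 720). By Dedekind's theorem, for a prime p not dividing disc(f) the degrees of the irreducible factors of f mod p form the cycle type of an element of G. Factoring f modulo the 37 such primes p <= 167 (skipping 2, 3, which divide the discriminant), each new pattern first appears at: mod 5: f = (x^6 + x^5 + 3x^3 + 4x^2 + 3), pattern 6; mod 7: f = (x^3 + 3x^2 + 3x + 4)(x^3 + 3x^2 + 3x + 6), pattern 3+3; mod 17: f = (x^2 + 5x + 8)(x^2 + 8x + 11)(x^2 + 10x + 13), pattern 2+2+2; mod 19: f = (x + 2)(x + 5)(x + 7)(x + 8)(x + 10)(x + 12), pattern 1+1+1+1+1+1. No other pattern occurs in this range, so the set of observed cycle types is {6, 3+3, 2+2+2, 1+1+1+1+1+1}. The candidates containing elements of all these cycle types are C_6 (6T1) of order 6, D_6 (6T3) of order 12, C_3 x S_3 (6T5) of order 18, A_4 x C_2 (6T6) of order 24, S_3 x S_3 (6T9) of order 36, S_4 x C_2 (6T11) of order 48, (S_3 x S_3) : C_2 (6T13) of order 72, PGL(2,5) (6T14) of order 120, S_6 (6T16) of order 720; the others are excluded. The observed types are precisely the cycle types that occur in C_6 (6T1). Each of the other remaining candidates has further cycle types, and by the Chebotarev density theorem the matching factorization patterns would occur for a proportion of primes equal to their share of the group: D_6 (6T3) additionally contains elements of type 2+2+1+1 (3 of its 12 elements, about 25% of primes); C_3 x S_3 (6T5) additionally contains elements of type 3+1+1+1 (4 of its 18 elements, about 22% of primes); A_4 x C_2 (6T6) additionally contains elements of type 2+2+1+1, 2+1+1+1+1 (6 of its 24 elements, about 25% of primes); S_3 x S_3 (6T9) additionally contains elements of type 3+1+1+1, 2+2+1+1 (13 of its 36 elements, about 36% of primes); S_4 x C_2 (6T11) additionally contains elements of type 4+2, 4+1+1, 2+2+1+1, 2+1+1+1+1 (24 of its 48 elements, about 50% of primes); (S_3 x S_3) : C_2 (6T13) additionally contains elements of type 4+2, 3+2+1, 3+1+1+1, 2+2+1+1, 2+1+1+1+1 (49 of its 72 elements, about 68% of primes); PGL(2,5) (6T14) additionally contains elements of type 5+1, 4+1+1, 2+2+1+1 (69 of its 120 elements, about 58% of primes); S_6 (6T16) additionally contains elements of type 5+1, 4+2, 4+1+1, 3+2+1, 3+1+1+1, 2+2+1+1, 2+1+1+1+1 (544 of its 720 elements, about 76% of primes). None of the 37 primes tested shows any such pattern (for each of these groups the chance of that is below 10^-4), which rules them out. Hence G = C_6 (6T1), of order 6.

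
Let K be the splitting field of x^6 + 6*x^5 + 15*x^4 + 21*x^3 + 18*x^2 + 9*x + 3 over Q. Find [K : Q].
The degree of the splitting field over Q equals the order of the Galois group, so first determine the group. The polynomial f is an irreducible sextic over Q, so G = Gal(f/Q) is one of the 16 transitive subgroups 6T1, ..., 6T16 of S_6. The discriminant of f is -19683, which is not a perfect square, so G is not contained in A_6. The transitive groups of degree 6 not contained in A_6 are: C_6 (6T1, order 6), S_3 (6T2, order 6), D_6 (6T3, order 12), C_3 x S_3 (6T5, order 18), A_4 x C_2 (6T6, order 24), S_4 (6T8, order 24), S_3 x S_3 (6T9, order 36), S_4 x C_2 (6T11, order 48), (S_3 x S_3) : C_2 (6T13, order 72), PGL(2,5) (6T14, order 120), S_6 (6T16, order 720). By Dedekind's theorem, for a prime p not dividing disc(f) the degrees of the irreducible factors of f mod p form the cycle type of an element of G. Factoring f modulo the 37 such primes p <= 163 (skipping 3, which divides the discriminant), each new pattern first appears at: mod 2: f = (x^6 + x^4 + x^3 + x + 1), pattern 6; mod 7: f = (x^3 + 3x^2 + 3x + 4)(x^3 + 3x^2 + 3x + 6), pattern 3+3; mod 17: f = (x^2 + 5x + 5)(x^2 + 6x + 6)(x^2 + 12x + 12), pattern 2+2+2; mod 19: f = (x + 3)(x + 4)(x + 11)(x + 14)(x + 15)(x + 16), pattern 1+1+1+1+1+1. No other pattern occurs in this range, so the set of observed cycle types is {6, 3+3, 2+2+2, 1+1+1+1+1+1}. The candidates containing elements of all these cycle types are C_6 (6T1) of order 6, D_6 (6T3) of order 12, C_3 x S_3 (6T5) of order 18, A_4 x C_2 (6T6) of order 24, S_3 x S_3 (6T9) of order 36, S_4 x C_2 (6T11) of order 48, (S_3 x S_3) : C_2 (6T13) of order 72, PGL(2,5) (6T14) of order 120, S_6 (6T16) of order 720; the others are excluded. The observed types are precisely the cycle types that occur in C_6 (6T1). Each of the other remaining candidates has further cycle types, and by the Chebotarev density theorem the matching factorization patterns would occur for a proportion of primes equal to their share of the group: D_6 (6T3) additionally contains elements of type 2+2+1+1 (3 of its 12 elements, about 25% of primes); C_3 x S_3 (6T5) additionally contains elements of type 3+1+1+1 (4 of its 18 elements, about 22% of primes); A_4 x C_2 (6T6) additionally contains elements of type 2+2+1+1, 2+1+1+1+1 (6 of its 24 elements, about 25% of primes); S_3 x S_3 (6T9) additionally contains elements of type 3+1+1+1, 2+2+1+1 (13 of its 36 elements, about 36% of primes); S_4 x C_2 (6T11) additionally contains elements of type 4+2, 4+1+1, 2+2+1+1, 2+1+1+1+1 (24 of its 48 elements, about 50% of primes); (S_3 x S_3) : C_2 (6T13) additionally contains elements of type 4+2, 3+2+1, 3+1+1+1, 2+2+1+1, 2+1+1+1+1 (49 of its 72 elements, about 68% of primes); PGL(2,5) (6T14) additionally contains elements of type 5+1, 4+1+1, 2+2+1+1 (69 of its 120 elements, about 58% of primes); S_6 (6T16) additionally contains elements of type 5+1, 4+2, 4+1+1, 3+2+1, 3+1+1+1, 2+2+1+1, 2+1+1+1+1 (544 of its 720 elements, about 76% of primes). None of the 37 primes tested shows any such pattern (for each of these groups the chance of that is below 10^-4), which rules them out. Hence G = C_6 (6T1), of order 6. The Galois group C_6 (6T1) has order 6, so the splitting field has degree 6 over Q.

6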